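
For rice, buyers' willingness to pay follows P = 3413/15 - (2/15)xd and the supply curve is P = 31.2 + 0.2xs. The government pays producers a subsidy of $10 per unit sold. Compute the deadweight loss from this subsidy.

Deadweight loss = $150

Pre-subsidy: 3413/15 - (2/15)x = 31.2 + 0.2x gives x* = 589 and P* = 149.
With the subsidy, sellers receive Ps = Pb + 10 for each unit, where Pb is the price buyers pay.
On the curves, Pb = 3413/15 - (2/15)x and Ps = 31.2 + 0.2x; the wedge Ps − Pb = 10 gives 31.2 + 0.2x − (3413/15 - (2/15)x) = 10, so x' = 619.
Then Pb = 3413/15 − (2/15)·619 = 145 and Ps = 31.2 + 0.2·619 = 155.
The subsidy expands output by 619 − 589 = 30 past the efficient level; on those units the gap between marginal cost and willingness to pay runs from 0 up to 10.
DWL = ½ × 10 × 30 = 150.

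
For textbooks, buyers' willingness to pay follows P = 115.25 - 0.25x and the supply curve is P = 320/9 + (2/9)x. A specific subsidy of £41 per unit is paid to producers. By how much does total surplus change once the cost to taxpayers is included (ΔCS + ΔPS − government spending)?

Net change in total surplus = -30258/17

Pre-subsidy: 115.25 - 0.25x = 320/9 + (2/9)x gives x* = 2869/17 and P* = 1242/17.
With the subsidy, sellers receive Ps = Pb + 41 for each unit, where Pb is the price buyers pay.
On the curves, Pb = 115.25 - 0.25x and Ps = 320/9 + (2/9)x; the wedge Ps − Pb = 41 gives 320/9 + (2/9)x − (115.25 - 0.25x) = 41, so x' = 4345/17.
Then Pb = 115.25 − 0.25·(4345/17) = 873/17 and Ps = 320/9 + (2/9)·(4345/17) = 1570/17.
ΔCS = ½(2869/17 + 4345/17)(1242/17 − 873/17) = 1330983/289; ΔPS = ½(2869/17 + 4345/17)(1570/17 − 1242/17) = 1183096/289.
Government spending = 41 × 4345/17 = 178145/17.
Net change = 1330983/289 + 1183096/289 − 178145/17 = -30258/17. The loss equals the DWL triangle ½·41·1476/17.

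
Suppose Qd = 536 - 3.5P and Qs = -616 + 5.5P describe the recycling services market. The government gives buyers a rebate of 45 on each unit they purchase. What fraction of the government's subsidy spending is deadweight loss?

DWL / government spending = 35/134

Pre-subsidy: 536 - 3.5P = -616 + 5.5P gives P* = 128, Q* = 88.
With the rebate, buyers effectively pay Pb = Ps − 45, where Ps is the price sellers receive.
Demand in terms of Ps becomes Qd = 536 − 3.5(Ps − 45) = 693.5 - 3.5Ps. Setting this equal to supply: 693.5 - 3.5Ps = -616 + 5.5Ps, so Ps = 145.5.
Buyers pay Pb = 145.5 − 45 = 100.5; Q' = -616 + 5.5·145.5 = 184.25.
ΔCS = ½(88 + 184.25)(128 − 100.5) = 3743.4375; ΔPS = ½(88 + 184.25)(145.5 − 128) = 2382.1875.
Government spending = 45 × 184.25 = 8291.25.
DWL = ½ × 45 × (184.25 − 88) = 2165.625; fraction = 2165.625 / 8291.25 = 35/134.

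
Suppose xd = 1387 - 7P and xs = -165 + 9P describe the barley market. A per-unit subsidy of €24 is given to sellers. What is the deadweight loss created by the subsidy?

Pre-subsidy: 1387 - 7P = -165 + 9P gives P* = 97, x* = 708.
With the subsidy, sellers receive Ps = Pb + 24 for each unit, where Pb is the price buyers pay.
Supply in terms of Pb becomes xs = -165 + 9(Pb + 24) = 51 + 9Pb. Setting this equal to demand: 1387 - 7Pb = 51 + 9Pb, so Pb = 83.5.
Sellers receive Ps = 83.5 + 24 = 107.5; x' = 1387 − 7·83.5 = 802.5.
The subsidy expands output by 802.5 − 708 = 94.5 past the efficient level; on those units the gap between marginal cost and willingness to pay runs from 0 up to 24.
DWL = ½ × 24 × 94.5 = 1134.

Deadweight loss = €1134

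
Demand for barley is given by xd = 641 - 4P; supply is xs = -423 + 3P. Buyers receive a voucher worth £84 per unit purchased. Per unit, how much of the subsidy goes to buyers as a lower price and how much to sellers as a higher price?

Pre-subsidy: 641 - 4P = -423 + 3P gives P* = 152, x* = 33.
With the rebate, buyers effectively pay Pb = Ps − 84, where Ps is the price sellers receive.
Demand in terms of Ps becomes xd = 641 − 4(Ps − 84) = 977 - 4Ps. Setting this equal to supply: 977 - 4Ps = -423 + 3Ps, so Ps = 200.
Buyers pay Pb = 200 − 84 = 116; x' = -423 + 3·200 = 177.
Buyers' price falls by P* − Pb = 152 − 116 = 36; sellers' price rises by Ps − P* = 200 − 152 = 48.

Buyers gain £36 per unit; sellers gain £48 per unit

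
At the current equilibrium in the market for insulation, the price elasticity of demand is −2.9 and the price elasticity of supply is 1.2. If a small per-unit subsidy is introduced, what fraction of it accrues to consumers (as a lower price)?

For a small subsidy around the equilibrium, the benefit split depends on the relative slopes, which at a point are proportional to the elasticities.
Buyer share = εs/(εs + |εd|) = 1.2/(1.2 + 2.9) = 12/41; seller share = |εd|/(εs + |εd|) = 29/41.

Consumer share = 12/41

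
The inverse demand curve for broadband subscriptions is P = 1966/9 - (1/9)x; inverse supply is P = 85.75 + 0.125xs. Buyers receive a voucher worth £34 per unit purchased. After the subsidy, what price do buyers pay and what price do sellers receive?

Pre-subsidy: 1966/9 - (1/9)x = 85.75 + 0.125x gives x* = 562 and P* = 156.
With the rebate, buyers effectively pay Pb = Ps − 34, where Ps is the price sellers receive.
On the curves, Pb = 1966/9 - (1/9)x and Ps = 85.75 + 0.125x; the wedge Ps − Pb = 34 gives 85.75 + 0.125x − (1966/9 - (1/9)x) = 34, so x' = 706.
Then Pb = 1966/9 − (1/9)·706 = 140 and Ps = 85.75 + 0.125·706 = 174.

Buyers pay £140; sellers receive £174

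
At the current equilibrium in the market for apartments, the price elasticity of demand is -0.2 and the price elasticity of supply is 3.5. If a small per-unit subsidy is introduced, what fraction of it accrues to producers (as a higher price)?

Producer share = 2/37

For a small subsidy around the equilibrium, the benefit split depends on the relative slopes, which at a point are proportional to the elasticities.
Buyer share = εs/(εs + |εd|) = 3.5/(3.5 + 0.2) = 35/37; seller share = |εd|/(εs + |εd|) = 2/37.
So producers capture 2/37 of the subsidy.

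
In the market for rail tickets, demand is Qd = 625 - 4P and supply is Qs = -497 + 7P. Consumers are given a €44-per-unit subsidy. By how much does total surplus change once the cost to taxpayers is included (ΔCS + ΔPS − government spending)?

Pre-subsidy: 625 - 4P = -497 + 7P gives P* = 102, Q* = 217.
With the rebate, buyers effectively pay Pb = Ps − 44, where Ps is the price sellers receive.
Demand in terms of Ps becomes Qd = 625 − 4(Ps − 44) = 801 - 4Ps. Setting this equal to supply: 801 - 4Ps = -497 + 7Ps, so Ps = 118.
Buyers pay Pb = 118 − 44 = 74; Q' = -497 + 7·118 = 329.
ΔCS = ½(217 + 329)(102 − 74) = 7644; ΔPS = ½(217 + 329)(118 − 102) = 4368.
Government spending = 44 × 329 = 14476.
Net change = 7644 + 4368 − 14476 = -2464. The loss equals the DWL triangle ½·44·112.

Net change in total surplus = -€2464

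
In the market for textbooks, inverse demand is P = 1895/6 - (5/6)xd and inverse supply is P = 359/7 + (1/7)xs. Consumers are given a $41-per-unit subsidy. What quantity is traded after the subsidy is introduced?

x' = 313

Pre-subsidy: 1895/6 - (5/6)x = 359/7 + (1/7)x gives x* = 271 and P* = 90.
With the rebate, buyers effectively pay Pb = Ps − 41, where Ps is the price sellers receive.
On the curves, Pb = 1895/6 - (5/6)x and Ps = 359/7 + (1/7)x; the wedge Ps − Pb = 41 gives 359/7 + (1/7)x − (1895/6 - (5/6)x) = 41, so x' = 313.
Then Pb = 1895/6 − (5/6)·313 = 55 and Ps = 359/7 + (1/7)·313 = 96.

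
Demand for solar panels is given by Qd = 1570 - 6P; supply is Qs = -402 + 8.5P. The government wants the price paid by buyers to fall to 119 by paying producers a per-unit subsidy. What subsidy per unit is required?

Required subsidy s = 29 per unit

At a buyer price of 119, quantity demanded is 1570 − 6·119 = 856.
Sellers supply 856 only when they receive Ps with -402 + 8.5·Ps = 856, i.e. Ps = 148.
s = Ps − Pb = 148 − 119 = 29.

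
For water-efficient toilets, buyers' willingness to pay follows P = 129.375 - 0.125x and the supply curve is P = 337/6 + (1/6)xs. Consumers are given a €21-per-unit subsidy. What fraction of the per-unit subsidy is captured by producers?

Pre-subsidy: 129.375 - 0.125x = 337/6 + (1/6)x gives x* = 251 and P* = 98.
With the rebate, buyers effectively pay Pb = Ps − 21, where Ps is the price sellers receive.
On the curves, Pb = 129.375 - 0.125x and Ps = 337/6 + (1/6)x; the wedge Ps − Pb = 21 gives 337/6 + (1/6)x − (129.375 - 0.125x) = 21, so x' = 323.
Then Pb = 129.375 − 0.125·323 = 89 and Ps = 337/6 + (1/6)·323 = 110.
Buyers' price falls by P* − Pb = 98 − 89 = 9; sellers' price rises by Ps − P* = 110 − 98 = 12.
So producers capture 12/21 = 4/7 of each unit of subsidy.

Producer share = 4/7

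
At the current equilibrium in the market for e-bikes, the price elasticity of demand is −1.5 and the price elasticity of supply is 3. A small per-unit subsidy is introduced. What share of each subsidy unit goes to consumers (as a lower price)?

For a small subsidy around the equilibrium, the benefit split depends on the relative slopes, which at a point are proportional to the elasticities.
Buyer share = εs/(εs + |εd|) = 3/(3 + 1.5) = 2/3; seller share = |εd|/(εs + |εd|) = 1/3.

Consumer share = 2/3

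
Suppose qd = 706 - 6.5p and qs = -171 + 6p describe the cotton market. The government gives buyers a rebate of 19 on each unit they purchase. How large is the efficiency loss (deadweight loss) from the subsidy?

Deadweight loss = 563.16

Pre-subsidy: 706 - 6.5p = -171 + 6p gives p* = 70.16, q* = 249.96.
With the rebate, buyers effectively pay pb = ps − 19, where ps is the price sellers receive.
Demand in terms of ps becomes qd = 706 − 6.5(ps − 19) = 829.5 - 6.5ps. Setting this equal to supply: 829.5 - 6.5ps = -171 + 6ps, so ps = 80.04.
Buyers pay pb = 80.04 − 19 = 61.04; q' = -171 + 6·80.04 = 309.24.
The subsidy expands output by 309.24 − 249.96 = 59.28 past the efficient level; on those units the gap between marginal cost and willingness to pay runs from 0 up to 19.
DWL = ½ × 19 × 59.28 = 563.16.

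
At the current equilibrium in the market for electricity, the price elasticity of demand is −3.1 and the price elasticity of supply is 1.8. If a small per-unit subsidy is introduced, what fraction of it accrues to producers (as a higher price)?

For a small subsidy around the equilibrium, the benefit split depends on the relative slopes, which at a point are proportional to the elasticities.
Buyer share = εs/(εs + |εd|) = 1.8/(1.8 + 3.1) = 18/49; seller share = |εd|/(εs + |εd|) = 31/49.
So producers capture 31/49 of the subsidy.

Producer share = 31/49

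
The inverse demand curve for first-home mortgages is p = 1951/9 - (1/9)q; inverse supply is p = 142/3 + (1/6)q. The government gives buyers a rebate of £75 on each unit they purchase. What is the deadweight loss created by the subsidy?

Pre-subsidy: 1951/9 - (1/9)q = 142/3 + (1/6)q gives q* = 610 and p* = 149.
With the rebate, buyers effectively pay pb = ps − 75, where ps is the price sellers receive.
On the curves, pb = 1951/9 - (1/9)q and ps = 142/3 + (1/6)q; the wedge ps − pb = 75 gives 142/3 + (1/6)q − (1951/9 - (1/9)q) = 75, so q' = 880.
Then pb = 1951/9 − (1/9)·880 = 119 and ps = 142/3 + (1/6)·880 = 194.
The subsidy expands output by 880 − 610 = 270 past the efficient level; on those units the gap between marginal cost and willingness to pay runs from 0 up to 75.
DWL = ½ × 75 × 270 = 10125.

Deadweight loss = £10125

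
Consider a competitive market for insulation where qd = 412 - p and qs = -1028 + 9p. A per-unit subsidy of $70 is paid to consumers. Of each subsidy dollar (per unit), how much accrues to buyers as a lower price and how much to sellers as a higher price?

Buyers gain $63 per unit; sellers gain $7 per unit

Pre-subsidy: 412 - p = -1028 + 9p gives p* = 144, q* = 268.
With the rebate, buyers effectively pay pb = ps − 70, where ps is the price sellers receive.
Demand in terms of ps becomes qd = 412 − 1(ps − 70) = 482 - ps. Setting this equal to supply: 482 - ps = -1028 + 9ps, so ps = 151.
Buyers pay pb = 151 − 70 = 81; q' = -1028 + 9·151 = 331.
Buyers' price falls by p* − pb = 144 − 81 = 63; sellers' price rises by ps − p* = 151 − 144 = 7.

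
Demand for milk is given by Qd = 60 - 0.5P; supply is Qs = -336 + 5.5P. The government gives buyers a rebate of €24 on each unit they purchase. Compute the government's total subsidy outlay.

Pre-subsidy: 60 - 0.5P = -336 + 5.5P gives P* = 66, Q* = 27.
With the rebate, buyers effectively pay Pb = Ps − 24, where Ps is the price sellers receive.
Demand in terms of Ps becomes Qd = 60 − 0.5(Ps − 24) = 72 - 0.5Ps. Setting this equal to supply: 72 - 0.5Ps = -336 + 5.5Ps, so Ps = 68.
Buyers pay Pb = 68 − 24 = 44; Q' = -336 + 5.5·68 = 38.
Government outlay = subsidy × quantity = 24 × 38 = 912.

Government cost = €912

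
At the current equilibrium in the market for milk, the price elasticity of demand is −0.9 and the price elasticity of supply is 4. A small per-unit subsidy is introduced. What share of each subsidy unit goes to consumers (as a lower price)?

Consumer share = 40/49

For a small subsidy around the equilibrium, the benefit split depends on the relative slopes, which at a point are proportional to the elasticities.
Buyer share = εs/(εs + |εd|) = 4/(4 + 0.9) = 40/49; seller share = |εd|/(εs + |εd|) = 9/49.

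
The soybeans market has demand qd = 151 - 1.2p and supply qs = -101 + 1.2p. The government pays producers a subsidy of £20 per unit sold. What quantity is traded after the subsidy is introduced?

q' = 37

Pre-subsidy: 151 - 1.2p = -101 + 1.2p gives p* = 105, q* = 25.
With the subsidy, sellers receive ps = pb + 20 for each unit, where pb is the price buyers pay.
Supply in terms of pb becomes qs = -101 + 1.2(pb + 20) = -77 + 1.2pb. Setting this equal to demand: 151 - 1.2pb = -77 + 1.2pb, so pb = 95.
Sellers receive ps = 95 + 20 = 115; q' = 151 − 1.2·95 = 37.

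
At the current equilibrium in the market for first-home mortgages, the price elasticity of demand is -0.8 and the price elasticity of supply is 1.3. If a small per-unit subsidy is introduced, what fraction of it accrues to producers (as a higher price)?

For a small subsidy around the equilibrium, the benefit split depends on the relative slopes, which at a point are proportional to the elasticities.
Buyer share = εs/(εs + |εd|) = 1.3/(1.3 + 0.8) = 13/21; seller share = |εd|/(εs + |εd|) = 8/21.
So producers capture 8/21 of the subsidy.

Producer share = 8/21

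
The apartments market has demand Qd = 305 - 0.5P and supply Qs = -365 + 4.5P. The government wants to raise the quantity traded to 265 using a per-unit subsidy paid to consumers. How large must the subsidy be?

Required subsidy s = 60 per unit

At Q = 265, invert demand for the buyer price: Pb = (305 − 265)/0.5 = 80; invert supply for the seller price: Ps = (265 − (-365))/4.5 = 140.
The subsidy must fill the gap: s = Ps − Pb = 140 − 80 = 60.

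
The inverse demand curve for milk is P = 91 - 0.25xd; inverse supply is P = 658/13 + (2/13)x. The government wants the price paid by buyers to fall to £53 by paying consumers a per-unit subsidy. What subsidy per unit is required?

Required subsidy s = £21 per unit

At a buyer price of 53, quantity demanded is 364 − 4·53 = 152.
Sellers supply 152 only when they receive Ps = 658/13 + (2/13)·152 = 74.
s = Ps − Pb = 74 − 53 = 21.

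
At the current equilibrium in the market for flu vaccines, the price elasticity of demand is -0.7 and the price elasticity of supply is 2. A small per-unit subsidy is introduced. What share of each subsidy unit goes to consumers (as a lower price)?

For a small subsidy around the equilibrium, the benefit split depends on the relative slopes, which at a point are proportional to the elasticities.
Buyer share = εs/(εs + |εd|) = 2/(2 + 0.7) = 20/27; seller share = |εd|/(εs + |εd|) = 7/27.

Consumer share = 20/27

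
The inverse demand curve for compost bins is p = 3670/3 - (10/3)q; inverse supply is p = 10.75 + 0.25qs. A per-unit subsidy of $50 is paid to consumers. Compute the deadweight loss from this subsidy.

Pre-subsidy: 3670/3 - (10/3)q = 10.75 + 0.25q gives q* = 14551/43 and p* = 4100/43.
With the rebate, buyers effectively pay pb = ps − 50, where ps is the price sellers receive.
On the curves, pb = 3670/3 - (10/3)q and ps = 10.75 + 0.25q; the wedge ps − pb = 50 gives 10.75 + 0.25q − (3670/3 - (10/3)q) = 50, so q' = 15151/43.
Then pb = 3670/3 − (10/3)·(15151/43) = 2100/43 and ps = 10.75 + 0.25·(15151/43) = 4250/43.
The subsidy expands output by 15151/43 − 14551/43 = 600/43 past the efficient level; on those units the gap between marginal cost and willingness to pay runs from 0 up to 50.
DWL = ½ × 50 × 600/43 = 15000/43.

Deadweight loss = 15000/43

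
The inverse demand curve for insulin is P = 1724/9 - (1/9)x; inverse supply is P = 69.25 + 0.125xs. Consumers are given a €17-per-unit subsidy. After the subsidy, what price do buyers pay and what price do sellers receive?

Pre-subsidy: 1724/9 - (1/9)x = 69.25 + 0.125x gives x* = 518 and P* = 134.
With the rebate, buyers effectively pay Pb = Ps − 17, where Ps is the price sellers receive.
On the curves, Pb = 1724/9 - (1/9)x and Ps = 69.25 + 0.125x; the wedge Ps − Pb = 17 gives 69.25 + 0.125x − (1724/9 - (1/9)x) = 17, so x' = 590.
Then Pb = 1724/9 − (1/9)·590 = 126 and Ps = 69.25 + 0.125·590 = 143.

Buyers pay €126; sellers receive €143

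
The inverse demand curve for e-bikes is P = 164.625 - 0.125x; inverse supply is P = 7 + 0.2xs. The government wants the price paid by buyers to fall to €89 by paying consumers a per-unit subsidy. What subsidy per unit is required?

Required subsidy s = €39 per unit

At a buyer price of 89, quantity demanded is 1317 − 8·89 = 605.
Sellers supply 605 only when they receive Ps = 7 + 0.2·605 = 128.
s = Ps − Pb = 128 − 89 = 39.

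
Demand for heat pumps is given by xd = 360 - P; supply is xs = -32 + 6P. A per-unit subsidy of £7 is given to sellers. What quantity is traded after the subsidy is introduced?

Pre-subsidy: 360 - P = -32 + 6P gives P* = 56, x* = 304.
With the subsidy, sellers receive Ps = Pb + 7 for each unit, where Pb is the price buyers pay.
Supply in terms of Pb becomes xs = -32 + 6(Pb + 7) = 10 + 6Pb. Setting this equal to demand: 360 - Pb = 10 + 6Pb, so Pb = 50.
Sellers receive Ps = 50 + 7 = 57; x' = 360 − 1·50 = 310.

x' = 310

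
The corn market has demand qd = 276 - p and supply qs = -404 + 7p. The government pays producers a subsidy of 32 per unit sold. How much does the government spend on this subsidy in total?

Government cost = 7008

Pre-subsidy: 276 - p = -404 + 7p gives p* = 85, q* = 191.
With the subsidy, sellers receive ps = pb + 32 for each unit, where pb is the price buyers pay.
Supply in terms of pb becomes qs = -404 + 7(pb + 32) = -180 + 7pb. Setting this equal to demand: 276 - pb = -180 + 7pb, so pb = 57.
Sellers receive ps = 57 + 32 = 89; q' = 276 − 1·57 = 219.
Government outlay = subsidy × quantity = 32 × 219 = 7008.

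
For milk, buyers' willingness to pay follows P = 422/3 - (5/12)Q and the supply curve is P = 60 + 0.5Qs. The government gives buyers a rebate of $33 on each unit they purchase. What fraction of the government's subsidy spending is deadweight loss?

DWL / government spending = 9/62

Pre-subsidy: 422/3 - (5/12)Q = 60 + 0.5Q gives Q* = 88 and P* = 104.
With the rebate, buyers effectively pay Pb = Ps − 33, where Ps is the price sellers receive.
On the curves, Pb = 422/3 - (5/12)Q and Ps = 60 + 0.5Q; the wedge Ps − Pb = 33 gives 60 + 0.5Q − (422/3 - (5/12)Q) = 33, so Q' = 124.
Then Pb = 422/3 − (5/12)·124 = 89 and Ps = 60 + 0.5·124 = 122.
ΔCS = ½(88 + 124)(104 − 89) = 1590; ΔPS = ½(88 + 124)(122 − 104) = 1908.
Government spending = 33 × 124 = 4092.
DWL = ½ × 33 × (124 − 88) = 594; fraction = 594 / 4092 = 9/62.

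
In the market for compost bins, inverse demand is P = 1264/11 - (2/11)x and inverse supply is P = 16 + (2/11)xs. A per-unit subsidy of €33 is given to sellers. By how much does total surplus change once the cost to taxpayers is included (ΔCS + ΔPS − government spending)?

Net change in total surplus = -€1497.375

Pre-subsidy: 1264/11 - (2/11)x = 16 + (2/11)x gives x* = 272 and P* = 720/11.
With the subsidy, sellers receive Ps = Pb + 33 for each unit, where Pb is the price buyers pay.
On the curves, Pb = 1264/11 - (2/11)x and Ps = 16 + (2/11)x; the wedge Ps − Pb = 33 gives 16 + (2/11)x − (1264/11 - (2/11)x) = 33, so x' = 362.75.
Then Pb = 1264/11 − (2/11)·362.75 = 1077/22 and Ps = 16 + (2/11)·362.75 = 1803/22.
ΔCS = ½(272 + 362.75)(720/11 − 1077/22) = 5236.6875; ΔPS = ½(272 + 362.75)(1803/22 − 720/11) = 5236.6875.
Government spending = 33 × 362.75 = 11970.75.
Net change = 5236.6875 + 5236.6875 − 11970.75 = -1497.375. The loss equals the DWL triangle ½·33·90.75.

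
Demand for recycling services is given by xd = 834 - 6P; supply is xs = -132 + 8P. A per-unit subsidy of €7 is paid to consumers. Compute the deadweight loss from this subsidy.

Pre-subsidy: 834 - 6P = -132 + 8P gives P* = 69, x* = 420.
With the rebate, buyers effectively pay Pb = Ps − 7, where Ps is the price sellers receive.
Demand in terms of Ps becomes xd = 834 − 6(Ps − 7) = 876 - 6Ps. Setting this equal to supply: 876 - 6Ps = -132 + 8Ps, so Ps = 72.
Buyers pay Pb = 72 − 7 = 65; x' = -132 + 8·72 = 444.
The subsidy expands output by 444 − 420 = 24 past the efficient level; on those units the gap between marginal cost and willingness to pay runs from 0 up to 7.
DWL = ½ × 7 × 24 = 84.

Deadweight loss = €84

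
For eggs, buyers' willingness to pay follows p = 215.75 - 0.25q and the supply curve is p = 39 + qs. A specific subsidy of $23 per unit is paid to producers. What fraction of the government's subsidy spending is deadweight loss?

DWL / government spending = 46/799

Pre-subsidy: 215.75 - 0.25q = 39 + q gives q* = 141.4 and p* = 180.4.
With the subsidy, sellers receive ps = pb + 23 for each unit, where pb is the price buyers pay.
On the curves, pb = 215.75 - 0.25q and ps = 39 + q; the wedge ps − pb = 23 gives 39 + q − (215.75 - 0.25q) = 23, so q' = 159.8.
Then pb = 215.75 − 0.25·159.8 = 175.8 and ps = 39 + 1·159.8 = 198.8.
ΔCS = ½(141.4 + 159.8)(180.4 − 175.8) = 692.76; ΔPS = ½(141.4 + 159.8)(198.8 − 180.4) = 2771.04.
Government spending = 23 × 159.8 = 3675.4.
DWL = ½ × 23 × (159.8 − 141.4) = 211.6; fraction = 211.6 / 3675.4 = 46/799.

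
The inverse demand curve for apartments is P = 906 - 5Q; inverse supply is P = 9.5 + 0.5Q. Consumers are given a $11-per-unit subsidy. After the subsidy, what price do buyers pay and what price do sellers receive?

Pre-subsidy: 906 - 5Q = 9.5 + 0.5Q gives Q* = 163 and P* = 91.
With the rebate, buyers effectively pay Pb = Ps − 11, where Ps is the price sellers receive.
On the curves, Pb = 906 - 5Q and Ps = 9.5 + 0.5Q; the wedge Ps − Pb = 11 gives 9.5 + 0.5Q − (906 - 5Q) = 11, so Q' = 165.
Then Pb = 906 − 5·165 = 81 and Ps = 9.5 + 0.5·165 = 92.

Buyers pay $81; sellers receive $92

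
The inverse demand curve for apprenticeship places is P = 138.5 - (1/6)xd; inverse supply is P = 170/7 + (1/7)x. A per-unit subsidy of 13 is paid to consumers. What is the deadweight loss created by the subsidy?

Pre-subsidy: 138.5 - (1/6)x = 170/7 + (1/7)x gives x* = 369 and P* = 77.
With the rebate, buyers effectively pay Pb = Ps − 13, where Ps is the price sellers receive.
On the curves, Pb = 138.5 - (1/6)x and Ps = 170/7 + (1/7)x; the wedge Ps − Pb = 13 gives 170/7 + (1/7)x − (138.5 - (1/6)x) = 13, so x' = 411.
Then Pb = 138.5 − (1/6)·411 = 70 and Ps = 170/7 + (1/7)·411 = 83.
The subsidy expands output by 411 − 369 = 42 past the efficient level; on those units the gap between marginal cost and willingness to pay runs from 0 up to 13.
DWL = ½ × 13 × 42 = 273.

Deadweight loss = 273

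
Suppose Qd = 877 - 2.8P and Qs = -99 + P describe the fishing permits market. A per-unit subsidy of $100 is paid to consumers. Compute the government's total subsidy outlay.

Pre-subsidy: 877 - 2.8P = -99 + P gives P* = 4880/19, Q* = 2999/19.
With the rebate, buyers effectively pay Pb = Ps − 100, where Ps is the price sellers receive.
Demand in terms of Ps becomes Qd = 877 − 2.8(Ps − 100) = 1157 - 2.8Ps. Setting this equal to supply: 1157 - 2.8Ps = -99 + Ps, so Ps = 6280/19.
Buyers pay Pb = 6280/19 − 100 = 4380/19; Q' = -99 + 1·(6280/19) = 4399/19.
Government outlay = subsidy × quantity = 100 × 4399/19 = 439900/19.

Government cost = 439900/19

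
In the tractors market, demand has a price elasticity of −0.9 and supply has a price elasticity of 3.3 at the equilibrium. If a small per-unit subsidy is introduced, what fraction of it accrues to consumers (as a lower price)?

Consumer share = 11/14

For a small subsidy around the equilibrium, the benefit split depends on the relative slopes, which at a point are proportional to the elasticities.
Buyer share = εs/(εs + |εd|) = 3.3/(3.3 + 0.9) = 11/14; seller share = |εd|/(εs + |εd|) = 3/14.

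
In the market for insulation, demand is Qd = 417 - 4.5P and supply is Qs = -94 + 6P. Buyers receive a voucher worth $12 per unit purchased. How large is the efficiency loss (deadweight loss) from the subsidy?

Pre-subsidy: 417 - 4.5P = -94 + 6P gives P* = 146/3, Q* = 198.
With the rebate, buyers effectively pay Pb = Ps − 12, where Ps is the price sellers receive.
Demand in terms of Ps becomes Qd = 417 − 4.5(Ps − 12) = 471 - 4.5Ps. Setting this equal to supply: 471 - 4.5Ps = -94 + 6Ps, so Ps = 1130/21.
Buyers pay Pb = 1130/21 − 12 = 878/21; Q' = -94 + 6·(1130/21) = 1602/7.
The subsidy expands output by 1602/7 − 198 = 216/7 past the efficient level; on those units the gap between marginal cost and willingness to pay runs from 0 up to 12.
DWL = ½ × 12 × 216/7 = 1296/7.

Deadweight loss = 1296/7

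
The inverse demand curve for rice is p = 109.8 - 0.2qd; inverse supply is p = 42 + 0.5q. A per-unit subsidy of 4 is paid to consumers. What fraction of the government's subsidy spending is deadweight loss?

DWL / government spending = 10/359

Pre-subsidy: 109.8 - 0.2q = 42 + 0.5q gives q* = 678/7 and p* = 633/7.
With the rebate, buyers effectively pay pb = ps − 4, where ps is the price sellers receive.
On the curves, pb = 109.8 - 0.2q and ps = 42 + 0.5q; the wedge ps − pb = 4 gives 42 + 0.5q − (109.8 - 0.2q) = 4, so q' = 718/7.
Then pb = 109.8 − 0.2·(718/7) = 625/7 and ps = 42 + 0.5·(718/7) = 653/7.
ΔCS = ½(678/7 + 718/7)(633/7 − 625/7) = 5584/49; ΔPS = ½(678/7 + 718/7)(653/7 − 633/7) = 13960/49.
Government spending = 4 × 718/7 = 2872/7.
DWL = ½ × 4 × (718/7 − 678/7) = 80/7; fraction = (80/7) / (2872/7) = 10/359.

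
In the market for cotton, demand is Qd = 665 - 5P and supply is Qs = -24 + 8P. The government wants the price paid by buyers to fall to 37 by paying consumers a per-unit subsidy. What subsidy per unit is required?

At a buyer price of 37, quantity demanded is 665 − 5·37 = 480.
Sellers supply 480 only when they receive Ps with -24 + 8·Ps = 480, i.e. Ps = 63.
s = Ps − Pb = 63 − 37 = 26.

Required subsidy s = 26 per unit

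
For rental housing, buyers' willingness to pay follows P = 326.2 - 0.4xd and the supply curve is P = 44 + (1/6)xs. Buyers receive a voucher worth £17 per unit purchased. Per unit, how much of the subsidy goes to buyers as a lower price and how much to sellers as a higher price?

Pre-subsidy: 326.2 - 0.4x = 44 + (1/6)x gives x* = 498 and P* = 127.
With the rebate, buyers effectively pay Pb = Ps − 17, where Ps is the price sellers receive.
On the curves, Pb = 326.2 - 0.4x and Ps = 44 + (1/6)x; the wedge Ps − Pb = 17 gives 44 + (1/6)x − (326.2 - 0.4x) = 17, so x' = 528.
Then Pb = 326.2 − 0.4·528 = 115 and Ps = 44 + (1/6)·528 = 132.
Buyers' price falls by P* − Pb = 127 − 115 = 12; sellers' price rises by Ps − P* = 132 − 127 = 5.

Buyers gain £12 per unit; sellers gain £5 per unit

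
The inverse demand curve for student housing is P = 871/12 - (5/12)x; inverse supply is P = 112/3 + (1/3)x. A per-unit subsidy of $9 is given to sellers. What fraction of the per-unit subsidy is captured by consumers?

Consumer share = 5/9

Pre-subsidy: 871/12 - (5/12)x = 112/3 + (1/3)x gives x* = 47 and P* = 53.
With the subsidy, sellers receive Ps = Pb + 9 for each unit, where Pb is the price buyers pay.
On the curves, Pb = 871/12 - (5/12)x and Ps = 112/3 + (1/3)x; the wedge Ps − Pb = 9 gives 112/3 + (1/3)x − (871/12 - (5/12)x) = 9, so x' = 59.
Then Pb = 871/12 − (5/12)·59 = 48 and Ps = 112/3 + (1/3)·59 = 57.
Buyers' price falls by P* − Pb = 53 − 48 = 5; sellers' price rises by Ps − P* = 57 − 53 = 4.
So consumers capture 5/9 = 5/9 of each unit of subsidy.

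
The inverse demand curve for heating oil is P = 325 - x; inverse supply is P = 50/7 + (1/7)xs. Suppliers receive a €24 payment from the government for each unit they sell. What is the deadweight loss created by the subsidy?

Deadweight loss = €252

Pre-subsidy: 325 - x = 50/7 + (1/7)x gives x* = 278.125 and P* = 46.875.
With the subsidy, sellers receive Ps = Pb + 24 for each unit, where Pb is the price buyers pay.
On the curves, Pb = 325 - x and Ps = 50/7 + (1/7)x; the wedge Ps − Pb = 24 gives 50/7 + (1/7)x − (325 - x) = 24, so x' = 299.125.
Then Pb = 325 − 1·299.125 = 25.875 and Ps = 50/7 + (1/7)·299.125 = 49.875.
The subsidy expands output by 299.125 − 278.125 = 21 past the efficient level; on those units the gap between marginal cost and willingness to pay runs from 0 up to 24.
DWL = ½ × 24 × 21 = 252.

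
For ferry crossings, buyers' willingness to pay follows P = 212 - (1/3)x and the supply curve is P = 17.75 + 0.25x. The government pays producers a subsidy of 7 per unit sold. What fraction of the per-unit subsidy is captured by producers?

Pre-subsidy: 212 - (1/3)x = 17.75 + 0.25x gives x* = 333 and P* = 101.
With the subsidy, sellers receive Ps = Pb + 7 for each unit, where Pb is the price buyers pay.
On the curves, Pb = 212 - (1/3)x and Ps = 17.75 + 0.25x; the wedge Ps − Pb = 7 gives 17.75 + 0.25x − (212 - (1/3)x) = 7, so x' = 345.
Then Pb = 212 − (1/3)·345 = 97 and Ps = 17.75 + 0.25·345 = 104.
Buyers' price falls by P* − Pb = 101 − 97 = 4; sellers' price rises by Ps − P* = 104 − 101 = 3.
So producers capture 3/7 = 3/7 of each unit of subsidy.

Producer share = 3/7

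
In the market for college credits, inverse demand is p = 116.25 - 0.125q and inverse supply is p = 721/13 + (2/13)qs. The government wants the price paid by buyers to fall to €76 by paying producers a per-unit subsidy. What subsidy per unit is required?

At a buyer price of 76, quantity demanded is 930 − 8·76 = 322.
Sellers supply 322 only when they receive ps = 721/13 + (2/13)·322 = 105.
s = ps − pb = 105 − 76 = 29.

Required subsidy s = €29 per unit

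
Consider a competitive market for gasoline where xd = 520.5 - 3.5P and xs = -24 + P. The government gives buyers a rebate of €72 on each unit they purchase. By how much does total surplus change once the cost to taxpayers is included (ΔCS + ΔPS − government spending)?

Pre-subsidy: 520.5 - 3.5P = -24 + P gives P* = 121, x* = 97.
With the rebate, buyers effectively pay Pb = Ps − 72, where Ps is the price sellers receive.
Demand in terms of Ps becomes xd = 520.5 − 3.5(Ps − 72) = 772.5 - 3.5Ps. Setting this equal to supply: 772.5 - 3.5Ps = -24 + Ps, so Ps = 177.
Buyers pay Pb = 177 − 72 = 105; x' = -24 + 1·177 = 153.
ΔCS = ½(97 + 153)(121 − 105) = 2000; ΔPS = ½(97 + 153)(177 − 121) = 7000.
Government spending = 72 × 153 = 11016.
Net change = 2000 + 7000 − 11016 = -2016. The loss equals the DWL triangle ½·72·56.

Net change in total surplus = -€2016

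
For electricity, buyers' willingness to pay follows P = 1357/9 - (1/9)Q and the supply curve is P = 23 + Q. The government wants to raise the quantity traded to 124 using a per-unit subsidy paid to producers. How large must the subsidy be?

Required subsidy s = 10 per unit

At Q = 124, from the demand curve buyers pay Pb = 1357/9 − (1/9)·124 = 137; from the supply curve sellers need Ps = 23 + 1·124 = 147.
The subsidy must fill the gap: s = Ps − Pb = 147 − 137 = 10.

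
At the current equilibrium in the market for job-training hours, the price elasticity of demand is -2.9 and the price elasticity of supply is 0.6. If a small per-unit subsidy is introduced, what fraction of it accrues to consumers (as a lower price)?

For a small subsidy around the equilibrium, the benefit split depends on the relative slopes, which at a point are proportional to the elasticities.
Buyer share = εs/(εs + |εd|) = 0.6/(0.6 + 2.9) = 6/35; seller share = |εd|/(εs + |εd|) = 29/35.

Consumer share = 6/35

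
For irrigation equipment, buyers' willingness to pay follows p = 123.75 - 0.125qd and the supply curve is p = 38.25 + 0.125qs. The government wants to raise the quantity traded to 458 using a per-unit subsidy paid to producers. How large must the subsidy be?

Required subsidy s = 29 per unit

At q = 458, from the demand curve buyers pay pb = 123.75 − 0.125·458 = 66.5; from the supply curve sellers need ps = 38.25 + 0.125·458 = 95.5.
The subsidy must fill the gap: s = ps − pb = 95.5 − 66.5 = 29.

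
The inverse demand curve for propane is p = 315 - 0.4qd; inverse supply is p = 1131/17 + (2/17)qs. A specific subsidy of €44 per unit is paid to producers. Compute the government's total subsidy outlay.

Government cost = €24860

Pre-subsidy: 315 - 0.4q = 1131/17 + (2/17)q gives q* = 480 and p* = 123.
With the subsidy, sellers receive ps = pb + 44 for each unit, where pb is the price buyers pay.
On the curves, pb = 315 - 0.4q and ps = 1131/17 + (2/17)q; the wedge ps − pb = 44 gives 1131/17 + (2/17)q − (315 - 0.4q) = 44, so q' = 565.
Then pb = 315 − 0.4·565 = 89 and ps = 1131/17 + (2/17)·565 = 133.
Government outlay = subsidy × quantity = 44 × 565 = 24860.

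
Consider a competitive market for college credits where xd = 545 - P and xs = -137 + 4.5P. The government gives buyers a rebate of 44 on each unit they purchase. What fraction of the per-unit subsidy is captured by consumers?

Pre-subsidy: 545 - P = -137 + 4.5P gives P* = 124, x* = 421.
With the rebate, buyers effectively pay Pb = Ps − 44, where Ps is the price sellers receive.
Demand in terms of Ps becomes xd = 545 − 1(Ps − 44) = 589 - Ps. Setting this equal to supply: 589 - Ps = -137 + 4.5Ps, so Ps = 132.
Buyers pay Pb = 132 − 44 = 88; x' = -137 + 4.5·132 = 457.
Buyers' price falls by P* − Pb = 124 − 88 = 36; sellers' price rises by Ps − P* = 132 − 124 = 8.
So consumers capture 36/44 = 9/11 of each unit of subsidy.

Consumer share = 9/11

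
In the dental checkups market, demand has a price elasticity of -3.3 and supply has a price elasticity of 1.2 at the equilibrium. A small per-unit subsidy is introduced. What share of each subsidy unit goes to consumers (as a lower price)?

For a small subsidy around the equilibrium, the benefit split depends on the relative slopes, which at a point are proportional to the elasticities.
Buyer share = εs/(εs + |εd|) = 1.2/(1.2 + 3.3) = 4/15; seller share = |εd|/(εs + |εd|) = 11/15.

Consumer share = 4/15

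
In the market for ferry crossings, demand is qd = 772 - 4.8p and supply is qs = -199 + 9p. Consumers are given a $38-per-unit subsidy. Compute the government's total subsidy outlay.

Government cost = 483512/23

Pre-subsidy: 772 - 4.8p = -199 + 9p gives p* = 4855/69, q* = 9988/23.
With the rebate, buyers effectively pay pb = ps − 38, where ps is the price sellers receive.
Demand in terms of ps becomes qd = 772 − 4.8(ps − 38) = 954.4 - 4.8ps. Setting this equal to supply: 954.4 - 4.8ps = -199 + 9ps, so ps = 5767/69.
Buyers pay pb = 5767/69 − 38 = 3145/69; q' = -199 + 9·(5767/69) = 12724/23.
Government outlay = subsidy × quantity = 38 × 12724/23 = 483512/23.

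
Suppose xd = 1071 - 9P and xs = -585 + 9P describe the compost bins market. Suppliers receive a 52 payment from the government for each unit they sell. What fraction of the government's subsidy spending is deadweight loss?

DWL / government spending = 13/53

Pre-subsidy: 1071 - 9P = -585 + 9P gives P* = 92, x* = 243.
With the subsidy, sellers receive Ps = Pb + 52 for each unit, where Pb is the price buyers pay.
Supply in terms of Pb becomes xs = -585 + 9(Pb + 52) = -117 + 9Pb. Setting this equal to demand: 1071 - 9Pb = -117 + 9Pb, so Pb = 66.
Sellers receive Ps = 66 + 52 = 118; x' = 1071 − 9·66 = 477.
ΔCS = ½(243 + 477)(92 − 66) = 9360; ΔPS = ½(243 + 477)(118 − 92) = 9360.
Government spending = 52 × 477 = 24804.
DWL = ½ × 52 × (477 − 243) = 6084; fraction = 6084 / 24804 = 13/53.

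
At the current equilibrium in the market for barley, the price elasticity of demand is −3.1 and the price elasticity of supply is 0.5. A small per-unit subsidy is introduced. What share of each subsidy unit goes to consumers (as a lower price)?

Consumer share = 5/36

For a small subsidy around the equilibrium, the benefit split depends on the relative slopes, which at a point are proportional to the elasticities.
Buyer share = εs/(εs + |εd|) = 0.5/(0.5 + 3.1) = 5/36; seller share = |εd|/(εs + |εd|) = 31/36.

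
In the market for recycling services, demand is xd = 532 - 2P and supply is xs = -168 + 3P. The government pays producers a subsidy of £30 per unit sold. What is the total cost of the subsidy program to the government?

Pre-subsidy: 532 - 2P = -168 + 3P gives P* = 140, x* = 252.
With the subsidy, sellers receive Ps = Pb + 30 for each unit, where Pb is the price buyers pay.
Supply in terms of Pb becomes xs = -168 + 3(Pb + 30) = -78 + 3Pb. Setting this equal to demand: 532 - 2Pb = -78 + 3Pb, so Pb = 122.
Sellers receive Ps = 122 + 30 = 152; x' = 532 − 2·122 = 288.
Government outlay = subsidy × quantity = 30 × 288 = 8640.

Government cost = £8640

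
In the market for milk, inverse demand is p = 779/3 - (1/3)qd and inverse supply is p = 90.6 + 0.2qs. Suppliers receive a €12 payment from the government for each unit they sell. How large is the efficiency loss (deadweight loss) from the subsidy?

Pre-subsidy: 779/3 - (1/3)q = 90.6 + 0.2q gives q* = 317 and p* = 154.
With the subsidy, sellers receive ps = pb + 12 for each unit, where pb is the price buyers pay.
On the curves, pb = 779/3 - (1/3)q and ps = 90.6 + 0.2q; the wedge ps − pb = 12 gives 90.6 + 0.2q − (779/3 - (1/3)q) = 12, so q' = 339.5.
Then pb = 779/3 − (1/3)·339.5 = 146.5 and ps = 90.6 + 0.2·339.5 = 158.5.
The subsidy expands output by 339.5 − 317 = 22.5 past the efficient level; on those units the gap between marginal cost and willingness to pay runs from 0 up to 12.
DWL = ½ × 12 × 22.5 = 135.

Deadweight loss = €135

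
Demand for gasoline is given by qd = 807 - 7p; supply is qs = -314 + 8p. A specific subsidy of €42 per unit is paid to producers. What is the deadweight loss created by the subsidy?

Deadweight loss = €3292.8

Pre-subsidy: 807 - 7p = -314 + 8p gives p* = 1121/15, q* = 4258/15.
With the subsidy, sellers receive ps = pb + 42 for each unit, where pb is the price buyers pay.
Supply in terms of pb becomes qs = -314 + 8(pb + 42) = 22 + 8pb. Setting this equal to demand: 807 - 7pb = 22 + 8pb, so pb = 157/3.
Sellers receive ps = 157/3 + 42 = 283/3; q' = 807 − 7·(157/3) = 1322/3.
The subsidy expands output by 1322/3 − 4258/15 = 156.8 past the efficient level; on those units the gap between marginal cost and willingness to pay runs from 0 up to 42.
DWL = ½ × 42 × 156.8 = 3292.8.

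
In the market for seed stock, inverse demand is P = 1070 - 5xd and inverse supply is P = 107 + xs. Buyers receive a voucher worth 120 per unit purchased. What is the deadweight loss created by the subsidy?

Pre-subsidy: 1070 - 5x = 107 + x gives x* = 160.5 and P* = 267.5.
With the rebate, buyers effectively pay Pb = Ps − 120, where Ps is the price sellers receive.
On the curves, Pb = 1070 - 5x and Ps = 107 + x; the wedge Ps − Pb = 120 gives 107 + x − (1070 - 5x) = 120, so x' = 180.5.
Then Pb = 1070 − 5·180.5 = 167.5 and Ps = 107 + 1·180.5 = 287.5.
The subsidy expands output by 180.5 − 160.5 = 20 past the efficient level; on those units the gap between marginal cost and willingness to pay runs from 0 up to 120.
DWL = ½ × 120 × 20 = 1200.

Deadweight loss = 1200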